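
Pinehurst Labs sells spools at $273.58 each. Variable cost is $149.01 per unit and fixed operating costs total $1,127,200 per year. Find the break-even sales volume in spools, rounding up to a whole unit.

9,049 spools

Each unit contributes $273.58 − $149.01 = $124.57.
Break-even volume = fixed costs ÷ CM per unit = $1,127,200 ÷ $124.57 = 9,048.73, so 9,049 spools.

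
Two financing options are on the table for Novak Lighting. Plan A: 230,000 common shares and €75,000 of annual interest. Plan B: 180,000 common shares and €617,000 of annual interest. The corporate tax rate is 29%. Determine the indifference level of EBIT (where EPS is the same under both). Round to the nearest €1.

Set EPS_A = EPS_B: (EBIT − €75,000)(1 − 0.29) ÷ 230,000 = (EBIT − €617,000)(1 − 0.29) ÷ 180,000.
The (1 − t) factor cancels: (EBIT − 75,000) × 180,000 = (EBIT − 617,000) × 230,000.
Solving, EBIT = (617,000·230,000 − 75,000·180,000) / (230,000 − 180,000) = 128,410,000,000 / 50,000 = 2,568,200.00.

€2,568,200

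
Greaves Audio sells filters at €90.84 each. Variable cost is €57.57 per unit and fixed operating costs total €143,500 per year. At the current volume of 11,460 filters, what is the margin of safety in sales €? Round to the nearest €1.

€649,216

Contribution margin per unit = €90.84 − €57.57 = €33.27. Break-even units = €143,500 ÷ €33.27 = 4,313.20; break-even revenue = 4,313.20 × €90.84 = €391,810.64.
Current sales = 11,460 × €90.84 = €1,041,026.40.
Margin of safety = €1,041,026.40 − €391,810.64 = €649,216.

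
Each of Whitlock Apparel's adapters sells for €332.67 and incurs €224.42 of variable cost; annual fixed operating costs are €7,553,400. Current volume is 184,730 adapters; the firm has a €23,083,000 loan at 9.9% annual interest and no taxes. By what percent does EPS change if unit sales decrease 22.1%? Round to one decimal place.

-43.5%

Total contribution margin = 184,730 × €108.25 = €19,997,022.50.
Subtracting fixed costs: EBIT = €19,997,022.50 − €7,553,400 = €12,443,622.50.
After interest of €2,285,217.00, pre-tax earnings = €10,158,405.50.
Degree of combined leverage = contribution ÷ (EBIT − I) = €19,997,022.50 ÷ €10,158,405.50 = 1.9685.
EPS therefore changes by 1.9685 × (-22.1%) = -43.5%.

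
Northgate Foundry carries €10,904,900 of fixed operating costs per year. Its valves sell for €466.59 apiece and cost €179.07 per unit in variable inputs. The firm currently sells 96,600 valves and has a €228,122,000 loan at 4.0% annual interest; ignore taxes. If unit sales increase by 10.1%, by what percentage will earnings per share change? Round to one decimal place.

Contribution at this volume is 96,600 × €287.52 = €27,774,432.00.
EBIT = €27,774,432.00 − €10,904,900 = €16,869,532.00.
After interest of €9,124,880.00, pre-tax earnings = €7,744,652.00.
DCL = total CM / (EBIT − I) = €27,774,432.00 / €7,744,652.00 = 3.5863.
EPS therefore changes by 3.5863 × (+10.1%) = +36.2%.

+36.2%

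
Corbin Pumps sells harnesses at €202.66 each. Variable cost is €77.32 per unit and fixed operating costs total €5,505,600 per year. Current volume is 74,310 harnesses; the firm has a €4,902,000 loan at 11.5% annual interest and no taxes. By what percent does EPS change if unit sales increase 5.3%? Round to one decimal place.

+15.2%

Contribution at this volume is 74,310 × €125.34 = €9,314,015.40.
Operating income = contribution − fixed costs = €9,314,015.40 − €5,505,600 = €3,808,415.40.
After interest of €563,730.00, pre-tax earnings = €3,244,685.40.
Degree of combined leverage = contribution ÷ (EBIT − I) = €9,314,015.40 ÷ €3,244,685.40 = 2.8705.
EPS therefore changes by 2.8705 × (+5.3%) = +15.2%.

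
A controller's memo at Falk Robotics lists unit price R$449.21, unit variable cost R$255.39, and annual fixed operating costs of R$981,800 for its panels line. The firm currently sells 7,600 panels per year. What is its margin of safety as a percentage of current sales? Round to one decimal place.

Contribution margin per unit = R$449.21 − R$255.39 = R$193.82. Break-even units = R$981,800 ÷ R$193.82 = 5,065.52; break-even revenue = 5,065.52 × R$449.21 = R$2,275,484.36.
Actual sales revenue = 7,600 × R$449.21 = R$3,413,996.00.
Margin of safety = (R$3,413,996.00 − R$2,275,484.36) ÷ R$3,413,996.00 = 33.3%.

33.3%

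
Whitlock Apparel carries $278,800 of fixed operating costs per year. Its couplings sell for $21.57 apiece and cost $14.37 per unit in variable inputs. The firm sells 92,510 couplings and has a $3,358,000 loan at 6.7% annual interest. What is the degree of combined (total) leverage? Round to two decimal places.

4.10

Total contribution margin = 92,510 × $7.20 = $666,072.00.
Operating income = contribution − fixed costs = $666,072.00 − $278,800 = $387,272.00. Interest = $224,986.00.
DOL = $666,072.00 ÷ $387,272.00 = 1.7199; DFL = $387,272.00 ÷ $162,286.00 = 2.3864.
Combined leverage = 1.7199 × 2.3864 = 4.1044.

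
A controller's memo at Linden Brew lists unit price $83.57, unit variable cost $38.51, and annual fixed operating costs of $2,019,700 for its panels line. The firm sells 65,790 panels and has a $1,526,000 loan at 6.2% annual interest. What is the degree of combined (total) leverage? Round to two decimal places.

3.49

At 65,790 units, contribution = 65,790 × $45.06 = $2,964,497.40.
EBIT = $2,964,497.40 − $2,019,700 = $944,797.40. Interest = $94,612.00, so EBIT − I = $850,185.40.
Degree of total leverage = total CM / (EBIT − interest) = $2,964,497.40 / $850,185.40 = 3.4869.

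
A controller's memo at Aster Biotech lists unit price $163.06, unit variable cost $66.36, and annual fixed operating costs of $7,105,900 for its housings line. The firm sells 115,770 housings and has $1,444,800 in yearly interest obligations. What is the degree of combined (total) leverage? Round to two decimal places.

At 115,770 units, contribution = 115,770 × $96.70 = $11,194,959.00.
Operating income = contribution − fixed costs = $11,194,959.00 − $7,105,900 = $4,089,059.00. Interest = $1,444,800.00, so EBIT − I = $2,644,259.00.
DCL = contribution ÷ (EBIT − I) = $11,194,959.00 ÷ $2,644,259.00 = 4.2337.

4.23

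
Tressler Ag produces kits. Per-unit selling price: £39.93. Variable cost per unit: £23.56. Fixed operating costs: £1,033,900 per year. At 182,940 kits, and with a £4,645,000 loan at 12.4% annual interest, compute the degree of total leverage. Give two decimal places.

2.16

At 182,940 units, contribution = 182,940 × £16.37 = £2,994,727.80.
EBIT = £2,994,727.80 − £1,033,900 = £1,960,827.80. Interest = £575,980.00.
DOL = £2,994,727.80 ÷ £1,960,827.80 = 1.5273; DFL = £1,960,827.80 ÷ £1,384,847.80 = 1.4159.
Combined leverage = 1.5273 × 1.4159 = 2.1625.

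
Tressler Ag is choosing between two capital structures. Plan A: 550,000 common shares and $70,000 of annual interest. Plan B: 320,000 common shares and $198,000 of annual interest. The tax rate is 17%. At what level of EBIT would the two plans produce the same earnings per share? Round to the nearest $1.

$376,087

Set EPS_A = EPS_B: (EBIT − $70,000)(1 − 0.17) ÷ 550,000 = (EBIT − $198,000)(1 − 0.17) ÷ 320,000.
The (1 − t) factor cancels: (EBIT − 70,000) × 320,000 = (EBIT − 198,000) × 550,000.
Solving, EBIT = (198,000·550,000 − 70,000·320,000) / (550,000 − 320,000) = 86,500,000,000 / 230,000 = 376,086.96.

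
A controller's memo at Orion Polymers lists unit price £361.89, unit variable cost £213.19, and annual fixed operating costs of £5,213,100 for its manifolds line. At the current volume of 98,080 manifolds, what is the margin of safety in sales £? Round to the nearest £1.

Contribution margin per unit = £361.89 − £213.19 = £148.70. Break-even units = £5,213,100 ÷ £148.70 = 35,057.83; break-even revenue = 35,057.83 × £361.89 = £12,687,079.75.
Actual sales revenue = 98,080 × £361.89 = £35,494,171.20.
Margin of safety = £35,494,171.20 − £12,687,079.75 = £22,807,091.

£22,807,091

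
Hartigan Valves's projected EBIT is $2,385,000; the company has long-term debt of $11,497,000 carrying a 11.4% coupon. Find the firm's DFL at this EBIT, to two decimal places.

Interest = $1,310,658.00.
Degree of financial leverage = EBIT / (EBIT − interest) = $2,385,000 / $1,074,342.00 = 2.2200.

2.22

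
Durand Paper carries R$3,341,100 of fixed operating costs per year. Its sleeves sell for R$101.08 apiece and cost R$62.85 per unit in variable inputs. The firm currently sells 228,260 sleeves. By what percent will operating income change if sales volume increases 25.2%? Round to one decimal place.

+40.8%

At 228,260 units, contribution = 228,260 × R$38.23 = R$8,726,379.80.
EBIT = R$8,726,379.80 − R$3,341,100 = R$5,385,279.80.
So DOL = total CM / EBIT = R$8,726,379.80 / R$5,385,279.80 = 1.6204.
So EBIT moves 1.6204 × (+25.2%) = +40.8%.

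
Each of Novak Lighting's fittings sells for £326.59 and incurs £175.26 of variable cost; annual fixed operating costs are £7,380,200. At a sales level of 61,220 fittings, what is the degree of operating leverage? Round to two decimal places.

4.92

Total contribution margin = 61,220 × £151.33 = £9,264,422.60.
Operating income = contribution − fixed costs = £9,264,422.60 − £7,380,200 = £1,884,222.60.
Degree of operating leverage = £9,264,422.60 / £1,884,222.60 = 4.9168.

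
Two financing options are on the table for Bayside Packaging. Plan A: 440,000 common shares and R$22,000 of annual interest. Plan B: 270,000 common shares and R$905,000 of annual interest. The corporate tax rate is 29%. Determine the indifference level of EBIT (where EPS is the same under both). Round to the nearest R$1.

R$2,307,412

At indifference, (EBIT − 22,000)(1 − t)/440,000 = (EBIT − 905,000)(1 − t)/270,000.
Cancelling (1 − t) and cross-multiplying: 270,000·(EBIT − 22,000) = 440,000·(EBIT − 905,000).
Solving, EBIT = (905,000·440,000 − 22,000·270,000) / (440,000 − 270,000) = 392,260,000,000 / 170,000 = 2,307,411.76.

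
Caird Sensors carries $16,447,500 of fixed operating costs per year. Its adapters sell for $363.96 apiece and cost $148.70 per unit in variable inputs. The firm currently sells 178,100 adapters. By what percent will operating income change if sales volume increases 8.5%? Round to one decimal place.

+14.9%

Total contribution margin = 178,100 × $215.26 = $38,337,806.00.
Subtracting fixed costs: EBIT = $38,337,806.00 − $16,447,500 = $21,890,306.00.
Degree of operating leverage = $38,337,806.00 / $21,890,306.00 = 1.7514.
%ΔEBIT = DOL × %ΔSales = 1.7514 × +8.5% = +14.9%.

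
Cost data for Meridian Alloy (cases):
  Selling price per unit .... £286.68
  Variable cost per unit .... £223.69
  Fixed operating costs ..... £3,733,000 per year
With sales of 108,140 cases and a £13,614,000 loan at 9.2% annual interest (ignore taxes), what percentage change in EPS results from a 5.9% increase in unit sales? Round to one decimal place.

Contribution at this volume is 108,140 × £62.99 = £6,811,738.60.
Subtracting fixed costs: EBIT = £6,811,738.60 − £3,733,000 = £3,078,738.60.
After interest of £1,252,488.00, pre-tax earnings = £1,826,250.60.
DCL = total CM / (EBIT − I) = £6,811,738.60 / £1,826,250.60 = 3.7299.
%ΔEPS = DCL × %ΔSales = 3.7299 × +5.9% = +22.0%.

+22.0%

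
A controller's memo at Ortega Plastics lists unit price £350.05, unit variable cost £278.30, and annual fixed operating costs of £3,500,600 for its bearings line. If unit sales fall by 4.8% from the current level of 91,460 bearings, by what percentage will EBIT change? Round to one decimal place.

-10.3%

Total contribution margin = 91,460 × £71.75 = £6,562,255.00.
EBIT = £6,562,255.00 − £3,500,600 = £3,061,655.00.
Degree of operating leverage = £6,562,255.00 / £3,061,655.00 = 2.1434.
%ΔEBIT = DOL × %ΔSales = 2.1434 × -4.8% = -10.3%.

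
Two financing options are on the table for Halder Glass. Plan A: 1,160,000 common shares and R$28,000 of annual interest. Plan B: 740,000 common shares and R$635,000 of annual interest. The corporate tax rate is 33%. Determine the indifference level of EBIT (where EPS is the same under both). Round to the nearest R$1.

Set EPS_A = EPS_B: (EBIT − R$28,000)(1 − 0.33) ÷ 1,160,000 = (EBIT − R$635,000)(1 − 0.33) ÷ 740,000.
The (1 − t) factor cancels: (EBIT − 28,000) × 740,000 = (EBIT − 635,000) × 1,160,000.
EBIT × (1,160,000 − 740,000) = 635,000 × 1,160,000 − 28,000 × 740,000 = 715,880,000,000, so EBIT = 715,880,000,000 ÷ 420,000 = 1,704,476.19.

R$1,704,476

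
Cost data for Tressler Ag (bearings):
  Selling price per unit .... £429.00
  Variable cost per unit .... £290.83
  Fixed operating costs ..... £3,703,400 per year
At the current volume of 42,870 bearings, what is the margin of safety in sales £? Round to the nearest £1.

Contribution margin per unit = £429.00 − £290.83 = £138.17. Break-even units = £3,703,400 ÷ £138.17 = 26,803.21; break-even revenue = 26,803.21 × £429.00 = £11,498,578.56.
Current sales = 42,870 × £429.00 = £18,391,230.00.
Margin of safety = £18,391,230.00 − £11,498,578.56 = £6,892,651.

£6,892,651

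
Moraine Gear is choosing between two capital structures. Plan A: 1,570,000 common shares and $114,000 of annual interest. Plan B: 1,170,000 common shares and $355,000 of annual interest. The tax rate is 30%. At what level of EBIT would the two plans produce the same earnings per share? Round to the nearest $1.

At indifference, (EBIT − 114,000)(1 − t)/1,570,000 = (EBIT − 355,000)(1 − t)/1,170,000.
Cancelling (1 − t) and cross-multiplying: 1,170,000·(EBIT − 114,000) = 1,570,000·(EBIT − 355,000).
EBIT × (1,570,000 − 1,170,000) = 355,000 × 1,570,000 − 114,000 × 1,170,000 = 423,970,000,000, so EBIT = 423,970,000,000 ÷ 400,000 = 1,059,925.00.

$1,059,925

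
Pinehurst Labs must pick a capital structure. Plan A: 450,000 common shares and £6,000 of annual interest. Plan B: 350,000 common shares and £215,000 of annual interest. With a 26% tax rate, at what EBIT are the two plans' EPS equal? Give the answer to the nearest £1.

£946,500

At indifference, (EBIT − 6,000)(1 − t)/450,000 = (EBIT − 215,000)(1 − t)/350,000.
Cancelling (1 − t) and cross-multiplying: 350,000·(EBIT − 6,000) = 450,000·(EBIT − 215,000).
Solving, EBIT = (215,000·450,000 − 6,000·350,000) / (450,000 − 350,000) = 94,650,000,000 / 100,000 = 946,500.00.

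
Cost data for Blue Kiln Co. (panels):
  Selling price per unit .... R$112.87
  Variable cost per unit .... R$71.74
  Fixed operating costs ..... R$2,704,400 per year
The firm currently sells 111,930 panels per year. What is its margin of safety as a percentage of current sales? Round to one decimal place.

41.3%

Each unit contributes R$112.87 − R$71.74 = R$41.13. Break-even units = R$2,704,400 ÷ R$41.13 = 65,752.49; break-even revenue = 65,752.49 × R$112.87 = R$7,421,483.78.
Current sales = 111,930 × R$112.87 = R$12,633,539.10.
Margin of safety = (R$12,633,539.10 − R$7,421,483.78) ÷ R$12,633,539.10 = 41.3%.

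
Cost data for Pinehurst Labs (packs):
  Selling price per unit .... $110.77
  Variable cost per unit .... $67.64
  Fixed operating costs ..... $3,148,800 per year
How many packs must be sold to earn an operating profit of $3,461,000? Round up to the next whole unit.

Contribution margin per unit = $110.77 − $67.64 = $43.13.
Need Q such that Q × $43.13 − $3,148,800 = $3,461,000, i.e. Q = $6,609,800 / $43.13 = 153,252.96 → 153,253.

153,253 packs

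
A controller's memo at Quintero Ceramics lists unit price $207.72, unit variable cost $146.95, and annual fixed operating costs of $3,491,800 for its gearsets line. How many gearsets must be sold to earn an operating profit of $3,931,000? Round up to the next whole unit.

122,146 gearsets

Unit CM = price − variable cost = $207.72 − $146.95 = $60.77.
Required volume = (fixed costs + target profit) ÷ CM = ($3,491,800 + $3,931,000) ÷ $60.77 = 122,145.80, so 122,146 gearsets.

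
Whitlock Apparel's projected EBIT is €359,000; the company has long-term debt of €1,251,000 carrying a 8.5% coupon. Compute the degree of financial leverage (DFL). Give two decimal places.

1.42

Interest = €106,335.00.
Degree of financial leverage = EBIT / (EBIT − interest) = €359,000 / €252,665.00 = 1.4209.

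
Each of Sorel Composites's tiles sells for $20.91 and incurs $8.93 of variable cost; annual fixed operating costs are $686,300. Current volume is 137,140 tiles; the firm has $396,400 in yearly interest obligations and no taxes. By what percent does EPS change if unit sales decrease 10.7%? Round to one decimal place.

-31.4%

Total contribution margin = 137,140 × $11.98 = $1,642,937.20.
Operating income = contribution − fixed costs = $1,642,937.20 − $686,300 = $956,637.20.
After interest of $396,400.00, pre-tax earnings = $560,237.20.
Degree of combined leverage = contribution ÷ (EBIT − I) = $1,642,937.20 ÷ $560,237.20 = 2.9326.
%ΔEPS = DCL × %ΔSales = 2.9326 × -10.7% = -31.4%.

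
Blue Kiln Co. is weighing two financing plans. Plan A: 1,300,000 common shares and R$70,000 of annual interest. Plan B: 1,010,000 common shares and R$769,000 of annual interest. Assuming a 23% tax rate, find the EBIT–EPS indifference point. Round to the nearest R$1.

At indifference, (EBIT − 70,000)(1 − t)/1,300,000 = (EBIT − 769,000)(1 − t)/1,010,000.
Cancelling (1 − t) and cross-multiplying: 1,010,000·(EBIT − 70,000) = 1,300,000·(EBIT − 769,000).
EBIT × (1,300,000 − 1,010,000) = 769,000 × 1,300,000 − 70,000 × 1,010,000 = 929,000,000,000, so EBIT = 929,000,000,000 ÷ 290,000 = 3,203,448.28.

R$3,203,448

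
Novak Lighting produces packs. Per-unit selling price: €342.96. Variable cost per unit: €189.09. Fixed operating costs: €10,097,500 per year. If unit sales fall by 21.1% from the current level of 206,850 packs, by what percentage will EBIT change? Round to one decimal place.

Contribution at this volume is 206,850 × €153.87 = €31,828,009.50.
EBIT = €31,828,009.50 − €10,097,500 = €21,730,509.50.
DOL = contribution ÷ EBIT = €31,828,009.50 ÷ €21,730,509.50 = 1.4647.
Operating income changes by 1.4647 × -21.1% = -30.9%.

-30.9%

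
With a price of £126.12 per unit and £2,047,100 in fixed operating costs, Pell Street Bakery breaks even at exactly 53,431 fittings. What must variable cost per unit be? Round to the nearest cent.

Contribution per unit must be FC / Q = £2,047,100 / 53,431 = £38.3130.
Hence VC = price − CM = £126.12 − £38.3130 = £87.81.

£87.81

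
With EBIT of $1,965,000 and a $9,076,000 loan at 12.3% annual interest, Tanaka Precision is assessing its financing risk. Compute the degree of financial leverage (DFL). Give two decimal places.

Annual interest charges come to $1,116,348.00.
Degree of financial leverage = EBIT / (EBIT − interest) = $1,965,000 / $848,652.00 = 2.3154.

2.32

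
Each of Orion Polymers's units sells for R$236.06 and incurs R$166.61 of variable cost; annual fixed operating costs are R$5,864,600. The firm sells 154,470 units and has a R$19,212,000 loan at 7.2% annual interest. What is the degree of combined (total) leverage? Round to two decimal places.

3.08

Total contribution margin = 154,470 × R$69.45 = R$10,727,941.50.
Subtracting fixed costs: EBIT = R$10,727,941.50 − R$5,864,600 = R$4,863,341.50. Interest = R$1,383,264.00.
DOL = R$10,727,941.50 ÷ R$4,863,341.50 = 2.2059; DFL = R$4,863,341.50 ÷ R$3,480,077.50 = 1.3975.
Combined leverage = 2.2059 × 1.3975 = 3.0827.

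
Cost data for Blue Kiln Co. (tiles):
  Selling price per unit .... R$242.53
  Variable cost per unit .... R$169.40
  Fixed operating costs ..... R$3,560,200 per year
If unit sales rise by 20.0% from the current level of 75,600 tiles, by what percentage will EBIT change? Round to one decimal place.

+56.2%

Contribution at this volume is 75,600 × R$73.13 = R$5,528,628.00.
Subtracting fixed costs: EBIT = R$5,528,628.00 − R$3,560,200 = R$1,968,428.00.
So DOL = total CM / EBIT = R$5,528,628.00 / R$1,968,428.00 = 2.8087.
%ΔEBIT = DOL × %ΔSales = 2.8087 × +20.0% = +56.2%.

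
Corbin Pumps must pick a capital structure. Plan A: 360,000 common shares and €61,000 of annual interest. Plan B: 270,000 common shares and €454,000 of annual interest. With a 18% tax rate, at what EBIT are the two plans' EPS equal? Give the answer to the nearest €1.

At indifference, (EBIT − 61,000)(1 − t)/360,000 = (EBIT − 454,000)(1 − t)/270,000.
The (1 − t) factor cancels: (EBIT − 61,000) × 270,000 = (EBIT − 454,000) × 360,000.
EBIT × (360,000 − 270,000) = 454,000 × 360,000 − 61,000 × 270,000 = 146,970,000,000, so EBIT = 146,970,000,000 ÷ 90,000 = 1,633,000.00.

€1,633,000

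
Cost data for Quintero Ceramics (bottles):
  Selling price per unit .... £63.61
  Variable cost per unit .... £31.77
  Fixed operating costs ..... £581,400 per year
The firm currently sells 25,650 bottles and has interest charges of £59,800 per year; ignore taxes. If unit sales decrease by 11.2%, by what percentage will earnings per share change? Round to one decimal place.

Contribution at this volume is 25,650 × £31.84 = £816,696.00.
EBIT = £816,696.00 − £581,400 = £235,296.00.
Interest = £59,800.00, so EBIT − I = £175,496.00.
Degree of combined leverage = contribution ÷ (EBIT − I) = £816,696.00 ÷ £175,496.00 = 4.6536.
%ΔEPS = DCL × %ΔSales = 4.6536 × -11.2% = -52.1%.

-52.1%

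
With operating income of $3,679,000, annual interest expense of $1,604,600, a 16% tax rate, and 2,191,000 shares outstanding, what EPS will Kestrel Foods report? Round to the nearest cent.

Interest = $1,604,600.00, so EBT = $3,679,000 − $1,604,600.00 = $2,074,400.00.
Net income = $2,074,400.00 × (1 − 0.16) = $1,742,496.00.
EPS = $1,742,496.00 ÷ 2,191,000 = $0.80.

$0.80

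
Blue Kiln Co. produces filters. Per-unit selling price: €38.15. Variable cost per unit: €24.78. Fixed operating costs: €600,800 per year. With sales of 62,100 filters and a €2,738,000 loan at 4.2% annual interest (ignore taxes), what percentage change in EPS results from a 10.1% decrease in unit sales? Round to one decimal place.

-73.3%

At 62,100 units, contribution = 62,100 × €13.37 = €830,277.00.
EBIT = €830,277.00 − €600,800 = €229,477.00.
Interest = €114,996.00, so EBIT − I = €114,481.00.
DCL = total CM / (EBIT − I) = €830,277.00 / €114,481.00 = 7.2525.
EPS therefore changes by 7.2525 × (-10.1%) = -73.3%.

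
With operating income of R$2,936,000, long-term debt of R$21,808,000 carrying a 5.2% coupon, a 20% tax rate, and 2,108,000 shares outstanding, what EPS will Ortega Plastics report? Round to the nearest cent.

R$0.68

Interest = R$1,134,016.00, so EBT = R$2,936,000 − R$1,134,016.00 = R$1,801,984.00.
After tax at 20%: net income = R$1,801,984.00 × 0.80 = R$1,441,587.20.
Per share: R$1,441,587.20 / 2,108,000 shares = R$0.68.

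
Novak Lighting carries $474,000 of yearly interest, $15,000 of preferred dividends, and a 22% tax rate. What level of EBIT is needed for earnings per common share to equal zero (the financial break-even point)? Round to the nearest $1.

Grossing the preferred dividend up to pre-tax terms: $15,000 / (1 − 0.22) = $19,230.77.
Financial break-even EBIT = interest + D_p ÷ (1 − t) = $474,000 + $19,230.77 = $493,230.77.

$493,231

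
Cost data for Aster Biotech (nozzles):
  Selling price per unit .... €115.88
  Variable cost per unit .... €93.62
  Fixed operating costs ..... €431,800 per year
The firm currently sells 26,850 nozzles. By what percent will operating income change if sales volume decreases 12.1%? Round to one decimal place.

Contribution at this volume is 26,850 × €22.26 = €597,681.00.
Subtracting fixed costs: EBIT = €597,681.00 − €431,800 = €165,881.00.
DOL = contribution ÷ EBIT = €597,681.00 ÷ €165,881.00 = 3.6031.
%ΔEBIT = DOL × %ΔSales = 3.6031 × -12.1% = -43.6%.

-43.6%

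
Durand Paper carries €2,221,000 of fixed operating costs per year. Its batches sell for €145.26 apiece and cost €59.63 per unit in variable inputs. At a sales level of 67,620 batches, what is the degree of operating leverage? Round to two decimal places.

At 67,620 units, contribution = 67,620 × €85.63 = €5,790,300.60.
Subtracting fixed costs: EBIT = €5,790,300.60 − €2,221,000 = €3,569,300.60.
So DOL = total CM / EBIT = €5,790,300.60 / €3,569,300.60 = 1.6223.

1.62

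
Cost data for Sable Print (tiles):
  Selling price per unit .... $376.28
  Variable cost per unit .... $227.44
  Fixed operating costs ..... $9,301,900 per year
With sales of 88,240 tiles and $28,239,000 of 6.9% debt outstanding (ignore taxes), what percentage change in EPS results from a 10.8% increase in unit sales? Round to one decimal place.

+75.3%

At 88,240 units, contribution = 88,240 × $148.84 = $13,133,641.60.
Operating income = contribution − fixed costs = $13,133,641.60 − $9,301,900 = $3,831,741.60.
After interest of $1,948,491.00, pre-tax earnings = $1,883,250.60.
DCL = total CM / (EBIT − I) = $13,133,641.60 / $1,883,250.60 = 6.9739.
%ΔEPS = DCL × %ΔSales = 6.9739 × +10.8% = +75.3%.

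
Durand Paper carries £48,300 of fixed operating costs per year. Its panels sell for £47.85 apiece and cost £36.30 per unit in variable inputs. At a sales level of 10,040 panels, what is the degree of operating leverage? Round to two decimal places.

1.71

Contribution at this volume is 10,040 × £11.55 = £115,962.00.
Operating income = contribution − fixed costs = £115,962.00 − £48,300 = £67,662.00.
Degree of operating leverage = £115,962.00 / £67,662.00 = 1.7138.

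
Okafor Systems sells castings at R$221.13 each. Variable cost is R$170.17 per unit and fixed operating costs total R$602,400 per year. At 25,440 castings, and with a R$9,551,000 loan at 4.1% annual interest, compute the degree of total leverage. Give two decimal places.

Contribution at this volume is 25,440 × R$50.96 = R$1,296,422.40.
Subtracting fixed costs: EBIT = R$1,296,422.40 − R$602,400 = R$694,022.40. Interest = R$391,591.00, so EBIT − I = R$302,431.40.
DCL = contribution ÷ (EBIT − I) = R$1,296,422.40 ÷ R$302,431.40 = 4.2867.

4.29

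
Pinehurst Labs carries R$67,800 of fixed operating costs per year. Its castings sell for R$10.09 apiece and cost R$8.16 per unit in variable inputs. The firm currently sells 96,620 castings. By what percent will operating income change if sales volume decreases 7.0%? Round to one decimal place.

-11.0%

At 96,620 units, contribution = 96,620 × R$1.93 = R$186,476.60.
Operating income = contribution − fixed costs = R$186,476.60 − R$67,800 = R$118,676.60.
DOL = contribution ÷ EBIT = R$186,476.60 ÷ R$118,676.60 = 1.5713.
%ΔEBIT = DOL × %ΔSales = 1.5713 × -7.0% = -11.0%.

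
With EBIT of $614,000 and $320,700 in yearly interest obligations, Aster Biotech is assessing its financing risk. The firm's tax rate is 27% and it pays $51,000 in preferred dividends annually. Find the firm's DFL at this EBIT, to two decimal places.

Annual interest charges come to $320,700.00.
Preferred dividends grossed up pre-tax: $51,000 / (1 − 0.27) = $69,863.01.
DFL = EBIT ÷ [EBIT − I − D_p/(1−t)] = $614,000 ÷ [$614,000 − $320,700.00 − $69,863.01] = $614,000 ÷ $223,436.99 = 2.7480.

2.75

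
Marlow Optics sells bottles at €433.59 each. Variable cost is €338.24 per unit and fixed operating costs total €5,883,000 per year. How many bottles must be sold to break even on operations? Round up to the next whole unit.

61,700 bottles

Each unit contributes €433.59 − €338.24 = €95.35.
Units to break even: €5,883,000 ÷ €95.35 = 61,699.00, rounded up to 61,700.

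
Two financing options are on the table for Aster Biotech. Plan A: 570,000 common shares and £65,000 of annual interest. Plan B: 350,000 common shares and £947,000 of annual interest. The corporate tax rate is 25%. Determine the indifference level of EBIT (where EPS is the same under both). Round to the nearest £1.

£2,350,182

At indifference, (EBIT − 65,000)(1 − t)/570,000 = (EBIT − 947,000)(1 − t)/350,000.
The (1 − t) factor cancels: (EBIT − 65,000) × 350,000 = (EBIT − 947,000) × 570,000.
EBIT × (570,000 − 350,000) = 947,000 × 570,000 − 65,000 × 350,000 = 517,040,000,000, so EBIT = 517,040,000,000 ÷ 220,000 = 2,350,181.82.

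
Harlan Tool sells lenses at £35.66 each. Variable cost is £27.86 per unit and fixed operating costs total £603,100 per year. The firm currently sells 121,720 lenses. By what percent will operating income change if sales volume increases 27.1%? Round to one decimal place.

Total contribution margin = 121,720 × £7.80 = £949,416.00.
Subtracting fixed costs: EBIT = £949,416.00 − £603,100 = £346,316.00.
So DOL = total CM / EBIT = £949,416.00 / £346,316.00 = 2.7415.
%ΔEBIT = DOL × %ΔSales = 2.7415 × +27.1% = +74.3%.

+74.3%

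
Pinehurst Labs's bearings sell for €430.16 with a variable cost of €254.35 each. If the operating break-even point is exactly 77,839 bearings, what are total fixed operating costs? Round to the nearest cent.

Each unit contributes €430.16 − €254.35 = €175.81.
Fixed costs = break-even units × CM = 77,839 × €175.81 = €13,684,874.59.

€13,684,874.59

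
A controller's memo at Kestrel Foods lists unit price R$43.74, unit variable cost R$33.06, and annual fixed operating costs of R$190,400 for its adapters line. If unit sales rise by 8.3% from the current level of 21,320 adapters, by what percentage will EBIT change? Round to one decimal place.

Total contribution margin = 21,320 × R$10.68 = R$227,697.60.
Subtracting fixed costs: EBIT = R$227,697.60 − R$190,400 = R$37,297.60.
DOL = contribution ÷ EBIT = R$227,697.60 ÷ R$37,297.60 = 6.1049.
%ΔEBIT = DOL × %ΔSales = 6.1049 × +8.3% = +50.7%.

+50.7%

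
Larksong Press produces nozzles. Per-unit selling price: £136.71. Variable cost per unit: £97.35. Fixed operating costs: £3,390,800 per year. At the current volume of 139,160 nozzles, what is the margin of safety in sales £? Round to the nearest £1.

Contribution margin per unit = £136.71 − £97.35 = £39.36. Break-even units = £3,390,800 ÷ £39.36 = 86,148.37; break-even revenue = 86,148.37 × £136.71 = £11,777,344.21.
Current sales = 139,160 × £136.71 = £19,024,563.60.
Margin of safety = £19,024,563.60 − £11,777,344.21 = £7,247,219.

£7,247,219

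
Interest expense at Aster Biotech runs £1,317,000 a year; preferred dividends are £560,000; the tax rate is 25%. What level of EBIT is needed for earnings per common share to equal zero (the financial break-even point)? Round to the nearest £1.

Preferred dividends are paid after tax, so their pre-tax equivalent is £560,000 ÷ (1 − 0.25) = £746,666.67.
Financial break-even EBIT = interest + D_p ÷ (1 − t) = £1,317,000 + £746,666.67 = £2,063,666.67.

£2,063,667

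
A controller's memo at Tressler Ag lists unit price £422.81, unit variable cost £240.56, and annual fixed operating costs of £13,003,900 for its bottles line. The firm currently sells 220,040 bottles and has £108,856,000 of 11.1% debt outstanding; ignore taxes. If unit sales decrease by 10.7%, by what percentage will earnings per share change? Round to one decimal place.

-28.6%

At 220,040 units, contribution = 220,040 × £182.25 = £40,102,290.00.
Operating income = contribution − fixed costs = £40,102,290.00 − £13,003,900 = £27,098,390.00.
Interest = £12,083,016.00, so EBIT − I = £15,015,374.00.
Degree of combined leverage = contribution ÷ (EBIT − I) = £40,102,290.00 ÷ £15,015,374.00 = 2.6707.
EPS therefore changes by 2.6707 × (-10.7%) = -28.6%.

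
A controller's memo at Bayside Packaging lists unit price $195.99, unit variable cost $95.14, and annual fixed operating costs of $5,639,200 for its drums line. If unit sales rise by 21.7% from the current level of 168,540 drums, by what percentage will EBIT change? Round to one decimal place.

+32.5%

Total contribution margin = 168,540 × $100.85 = $16,997,259.00.
EBIT = $16,997,259.00 − $5,639,200 = $11,358,059.00.
So DOL = total CM / EBIT = $16,997,259.00 / $11,358,059.00 = 1.4965.
%ΔEBIT = DOL × %ΔSales = 1.4965 × +21.7% = +32.5%.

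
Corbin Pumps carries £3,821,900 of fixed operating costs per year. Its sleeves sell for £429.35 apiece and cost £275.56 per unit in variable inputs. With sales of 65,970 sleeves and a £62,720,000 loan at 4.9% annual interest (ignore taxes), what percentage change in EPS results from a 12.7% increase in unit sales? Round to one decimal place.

Contribution at this volume is 65,970 × £153.79 = £10,145,526.30.
Subtracting fixed costs: EBIT = £10,145,526.30 − £3,821,900 = £6,323,626.30.
After interest of £3,073,280.00, pre-tax earnings = £3,250,346.30.
DCL = total CM / (EBIT − I) = £10,145,526.30 / £3,250,346.30 = 3.1214.
%ΔEPS = DCL × %ΔSales = 3.1214 × +12.7% = +39.6%.

+39.6%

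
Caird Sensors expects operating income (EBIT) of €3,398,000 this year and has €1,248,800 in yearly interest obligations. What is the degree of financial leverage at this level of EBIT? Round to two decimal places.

Interest = €1,248,800.00.
Degree of financial leverage = EBIT / (EBIT − interest) = €3,398,000 / €2,149,200.00 = 1.5811.

1.58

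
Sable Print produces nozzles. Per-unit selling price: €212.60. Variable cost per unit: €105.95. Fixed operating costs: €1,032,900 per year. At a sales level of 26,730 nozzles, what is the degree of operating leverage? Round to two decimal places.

1.57

At 26,730 units, contribution = 26,730 × €106.65 = €2,850,754.50.
Operating income = contribution − fixed costs = €2,850,754.50 − €1,032,900 = €1,817,854.50.
DOL = contribution ÷ EBIT = €2,850,754.50 ÷ €1,817,854.50 = 1.5682.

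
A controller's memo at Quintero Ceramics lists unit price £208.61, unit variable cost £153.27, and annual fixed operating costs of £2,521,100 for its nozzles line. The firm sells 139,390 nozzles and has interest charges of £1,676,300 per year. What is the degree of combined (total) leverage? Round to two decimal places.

2.19

Total contribution margin = 139,390 × £55.34 = £7,713,842.60.
EBIT = £7,713,842.60 − £2,521,100 = £5,192,742.60. Interest = £1,676,300.00.
DOL = £7,713,842.60 ÷ £5,192,742.60 = 1.4855; DFL = £5,192,742.60 ÷ £3,516,442.60 = 1.4767.
DCL = DOL × DFL = 1.4855 × 1.4767 = 2.1936.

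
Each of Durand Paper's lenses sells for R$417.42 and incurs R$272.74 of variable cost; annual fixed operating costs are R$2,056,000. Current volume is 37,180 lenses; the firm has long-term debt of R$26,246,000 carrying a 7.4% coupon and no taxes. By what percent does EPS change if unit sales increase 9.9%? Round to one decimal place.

+38.6%

At 37,180 units, contribution = 37,180 × R$144.68 = R$5,379,202.40.
EBIT = R$5,379,202.40 − R$2,056,000 = R$3,323,202.40.
Interest = R$1,942,204.00, so EBIT − I = R$1,380,998.40.
DCL = total CM / (EBIT − I) = R$5,379,202.40 / R$1,380,998.40 = 3.8952.
EPS therefore changes by 3.8952 × (+9.9%) = +38.6%.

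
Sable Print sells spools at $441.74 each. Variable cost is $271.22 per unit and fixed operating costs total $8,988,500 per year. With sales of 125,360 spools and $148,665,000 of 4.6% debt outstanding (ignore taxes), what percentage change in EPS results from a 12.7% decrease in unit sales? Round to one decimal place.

-48.9%

Contribution at this volume is 125,360 × $170.52 = $21,376,387.20.
EBIT = $21,376,387.20 − $8,988,500 = $12,387,887.20.
Interest = $6,838,590.00, so EBIT − I = $5,549,297.20.
DCL = total CM / (EBIT − I) = $21,376,387.20 / $5,549,297.20 = 3.8521.
EPS therefore changes by 3.8521 × (-12.7%) = -48.9%.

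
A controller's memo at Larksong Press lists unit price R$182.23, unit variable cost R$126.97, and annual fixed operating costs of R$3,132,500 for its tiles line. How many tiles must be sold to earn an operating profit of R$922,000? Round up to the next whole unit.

Contribution margin per unit = R$182.23 − R$126.97 = R$55.26.
Need Q such that Q × R$55.26 − R$3,132,500 = R$922,000, i.e. Q = R$4,054,500 / R$55.26 = 73,371.34 → 73,372.

73,372 tiles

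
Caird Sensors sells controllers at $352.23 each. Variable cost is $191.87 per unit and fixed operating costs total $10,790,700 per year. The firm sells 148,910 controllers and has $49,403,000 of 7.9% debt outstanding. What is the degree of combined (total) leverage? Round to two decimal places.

At 148,910 units, contribution = 148,910 × $160.36 = $23,879,207.60.
Operating income = contribution − fixed costs = $23,879,207.60 − $10,790,700 = $13,088,507.60. Interest = $3,902,837.00, so EBIT − I = $9,185,670.60.
DCL = contribution ÷ (EBIT − I) = $23,879,207.60 ÷ $9,185,670.60 = 2.5996.

2.60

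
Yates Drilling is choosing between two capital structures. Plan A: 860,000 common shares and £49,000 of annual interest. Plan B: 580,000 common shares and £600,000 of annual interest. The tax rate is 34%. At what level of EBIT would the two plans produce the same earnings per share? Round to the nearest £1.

£1,741,357

Set EPS_A = EPS_B: (EBIT − £49,000)(1 − 0.34) ÷ 860,000 = (EBIT − £600,000)(1 − 0.34) ÷ 580,000.
The (1 − t) factor cancels: (EBIT − 49,000) × 580,000 = (EBIT − 600,000) × 860,000.
Solving, EBIT = (600,000·860,000 − 49,000·580,000) / (860,000 − 580,000) = 487,580,000,000 / 280,000 = 1,741,357.14.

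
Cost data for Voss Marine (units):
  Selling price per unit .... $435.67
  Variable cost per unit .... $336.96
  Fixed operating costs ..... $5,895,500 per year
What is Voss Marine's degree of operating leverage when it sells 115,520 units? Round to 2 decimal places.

Total contribution margin = 115,520 × $98.71 = $11,402,979.20.
EBIT = $11,402,979.20 − $5,895,500 = $5,507,479.20.
DOL = contribution ÷ EBIT = $11,402,979.20 ÷ $5,507,479.20 = 2.0705.

2.07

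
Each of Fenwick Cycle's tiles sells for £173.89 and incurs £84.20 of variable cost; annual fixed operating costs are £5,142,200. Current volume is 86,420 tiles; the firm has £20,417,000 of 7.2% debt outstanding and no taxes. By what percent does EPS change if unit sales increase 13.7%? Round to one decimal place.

At 86,420 units, contribution = 86,420 × £89.69 = £7,751,009.80.
Operating income = contribution − fixed costs = £7,751,009.80 − £5,142,200 = £2,608,809.80.
Interest = £1,470,024.00, so EBIT − I = £1,138,785.80.
DCL = total CM / (EBIT − I) = £7,751,009.80 / £1,138,785.80 = 6.8064.
%ΔEPS = DCL × %ΔSales = 6.8064 × +13.7% = +93.2%.

+93.2%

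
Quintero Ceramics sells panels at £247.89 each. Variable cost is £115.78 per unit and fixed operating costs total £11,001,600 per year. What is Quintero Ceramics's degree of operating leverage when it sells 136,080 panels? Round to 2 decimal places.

Total contribution margin = 136,080 × £132.11 = £17,977,528.80.
EBIT = £17,977,528.80 − £11,001,600 = £6,975,928.80.
DOL = contribution ÷ EBIT = £17,977,528.80 ÷ £6,975,928.80 = 2.5771.

2.58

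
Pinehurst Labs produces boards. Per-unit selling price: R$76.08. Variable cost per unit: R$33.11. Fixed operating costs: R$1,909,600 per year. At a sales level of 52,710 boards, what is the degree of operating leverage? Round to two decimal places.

Contribution at this volume is 52,710 × R$42.97 = R$2,264,948.70.
EBIT = R$2,264,948.70 − R$1,909,600 = R$355,348.70.
So DOL = total CM / EBIT = R$2,264,948.70 / R$355,348.70 = 6.3739.

6.37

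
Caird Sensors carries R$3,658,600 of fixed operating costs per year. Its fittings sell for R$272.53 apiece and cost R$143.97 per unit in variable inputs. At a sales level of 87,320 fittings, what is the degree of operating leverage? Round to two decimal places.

At 87,320 units, contribution = 87,320 × R$128.56 = R$11,225,859.20.
EBIT = R$11,225,859.20 − R$3,658,600 = R$7,567,259.20.
Degree of operating leverage = R$11,225,859.20 / R$7,567,259.20 = 1.4835.

1.48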